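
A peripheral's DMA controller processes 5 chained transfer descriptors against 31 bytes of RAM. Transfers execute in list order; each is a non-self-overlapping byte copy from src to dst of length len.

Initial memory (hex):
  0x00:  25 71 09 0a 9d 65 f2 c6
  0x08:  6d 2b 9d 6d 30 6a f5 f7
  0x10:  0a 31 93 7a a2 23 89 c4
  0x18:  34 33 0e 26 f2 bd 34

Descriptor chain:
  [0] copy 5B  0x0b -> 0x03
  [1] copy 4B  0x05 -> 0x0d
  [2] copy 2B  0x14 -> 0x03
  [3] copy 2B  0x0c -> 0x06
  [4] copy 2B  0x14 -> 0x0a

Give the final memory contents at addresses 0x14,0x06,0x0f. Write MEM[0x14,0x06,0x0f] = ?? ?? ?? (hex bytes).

MEM[0x14,0x06,0x0f] = a2 30 f7

D0: mem[0x03..0x07] <- [6d 30 6a f5 f7]
D1: mem[0x0d..0x10] <- [6a f5 f7 6d]
D2: mem[0x03..0x04] <- [a2 23]
D3: mem[0x06..0x07] <- [30 6a]
D4: mem[0x0a..0x0b] <- [a2 23]
query mem[0x14]=0xa2, mem[0x06]=0x30, mem[0x0f]=0xf7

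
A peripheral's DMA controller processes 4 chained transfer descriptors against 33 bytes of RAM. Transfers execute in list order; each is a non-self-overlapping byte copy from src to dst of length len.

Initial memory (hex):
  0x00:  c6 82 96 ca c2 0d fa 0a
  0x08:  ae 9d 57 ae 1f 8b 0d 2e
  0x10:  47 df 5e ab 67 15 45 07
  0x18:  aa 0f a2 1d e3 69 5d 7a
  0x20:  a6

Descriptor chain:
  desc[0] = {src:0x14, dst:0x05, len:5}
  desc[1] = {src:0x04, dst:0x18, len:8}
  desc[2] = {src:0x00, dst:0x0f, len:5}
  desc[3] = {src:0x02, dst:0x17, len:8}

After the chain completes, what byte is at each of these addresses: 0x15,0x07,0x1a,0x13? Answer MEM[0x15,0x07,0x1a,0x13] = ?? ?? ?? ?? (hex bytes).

  after D0: wrote 5B at 0x05 = 67154507aa
  after D1: wrote 8B at 0x18 = c267154507aa57ae
  after D2: wrote 5B at 0x0f = c68296cac2
  after D3: wrote 8B at 0x17 = 96cac267154507aa
query mem[0x15]=0x15, mem[0x07]=0x45, mem[0x1a]=0x67, mem[0x13]=0xc2

MEM[0x15,0x07,0x1a,0x13] = 15 45 67 c2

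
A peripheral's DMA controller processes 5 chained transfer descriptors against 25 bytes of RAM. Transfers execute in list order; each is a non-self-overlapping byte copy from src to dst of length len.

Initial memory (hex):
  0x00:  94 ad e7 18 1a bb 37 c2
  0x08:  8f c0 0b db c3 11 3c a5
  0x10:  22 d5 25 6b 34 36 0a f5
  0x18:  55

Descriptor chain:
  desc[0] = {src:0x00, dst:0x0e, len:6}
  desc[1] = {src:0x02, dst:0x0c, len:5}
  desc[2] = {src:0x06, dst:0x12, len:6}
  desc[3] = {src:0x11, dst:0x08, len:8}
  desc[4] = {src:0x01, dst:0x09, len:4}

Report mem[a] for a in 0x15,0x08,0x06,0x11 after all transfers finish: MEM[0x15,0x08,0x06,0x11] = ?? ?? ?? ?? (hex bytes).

D0: mem[0x0e..0x13] <- [94 ad e7 18 1a bb]
D1: mem[0x0c..0x10] <- [e7 18 1a bb 37]
D2: mem[0x12..0x17] <- [37 c2 8f c0 0b db]
D3: mem[0x08..0x0f] <- [18 37 c2 8f c0 0b db 55]
D4: mem[0x09..0x0c] <- [ad e7 18 1a]
query mem[0x15]=0xc0, mem[0x08]=0x18, mem[0x06]=0x37, mem[0x11]=0x18

MEM[0x15,0x08,0x06,0x11] = c0 18 37 18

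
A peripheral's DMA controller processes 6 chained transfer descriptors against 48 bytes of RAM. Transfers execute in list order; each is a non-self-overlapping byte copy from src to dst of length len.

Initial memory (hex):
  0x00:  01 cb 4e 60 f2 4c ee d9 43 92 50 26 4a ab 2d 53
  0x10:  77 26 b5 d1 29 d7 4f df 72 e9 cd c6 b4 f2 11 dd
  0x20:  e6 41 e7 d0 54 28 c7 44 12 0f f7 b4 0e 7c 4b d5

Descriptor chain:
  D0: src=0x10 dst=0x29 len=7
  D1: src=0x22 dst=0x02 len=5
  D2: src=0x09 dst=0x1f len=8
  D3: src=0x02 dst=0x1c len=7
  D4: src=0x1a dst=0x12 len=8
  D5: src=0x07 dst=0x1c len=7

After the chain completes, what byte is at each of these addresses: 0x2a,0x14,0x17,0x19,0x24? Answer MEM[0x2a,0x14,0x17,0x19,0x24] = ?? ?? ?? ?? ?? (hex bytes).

D0: mem[0x29..0x2f] <- [77 26 b5 d1 29 d7 4f]
D1: mem[0x02..0x06] <- [e7 d0 54 28 c7]
D2: mem[0x1f..0x26] <- [92 50 26 4a ab 2d 53 77]
D3: mem[0x1c..0x22] <- [e7 d0 54 28 c7 d9 43]
D4: mem[0x12..0x19] <- [cd c6 e7 d0 54 28 c7 d9]
D5: mem[0x1c..0x22] <- [d9 43 92 50 26 4a ab]
query mem[0x2a]=0x26, mem[0x14]=0xe7, mem[0x17]=0x28, mem[0x19]=0xd9, mem[0x24]=0x2d

MEM[0x2a,0x14,0x17,0x19,0x24] = 26 e7 28 d9 2d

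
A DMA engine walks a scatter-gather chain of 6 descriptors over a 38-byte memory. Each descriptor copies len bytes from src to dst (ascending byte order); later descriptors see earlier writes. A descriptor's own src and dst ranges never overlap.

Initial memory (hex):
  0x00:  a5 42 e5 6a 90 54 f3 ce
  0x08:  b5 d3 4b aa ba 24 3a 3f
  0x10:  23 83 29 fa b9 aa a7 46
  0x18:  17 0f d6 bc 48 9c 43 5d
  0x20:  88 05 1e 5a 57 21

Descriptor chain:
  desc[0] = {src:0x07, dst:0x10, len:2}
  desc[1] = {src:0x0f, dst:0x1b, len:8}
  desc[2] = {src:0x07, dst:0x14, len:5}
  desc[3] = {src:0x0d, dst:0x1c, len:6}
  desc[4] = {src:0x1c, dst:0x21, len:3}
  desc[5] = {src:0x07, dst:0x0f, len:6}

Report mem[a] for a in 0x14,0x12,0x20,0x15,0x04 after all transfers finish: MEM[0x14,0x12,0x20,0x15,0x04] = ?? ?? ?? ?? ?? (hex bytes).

#0 dst[0x10+2] := {0xce,0xb5}
#1 dst[0x1b+8] := {0x3f,0xce,0xb5,0x29,0xfa,0xb9,0xaa,0xa7}
#2 dst[0x14+5] := {0xce,0xb5,0xd3,0x4b,0xaa}
#3 dst[0x1c+6] := {0x24,0x3a,0x3f,0xce,0xb5,0x29}
#4 dst[0x21+3] := {0x24,0x3a,0x3f}
#5 dst[0x0f+6] := {0xce,0xb5,0xd3,0x4b,0xaa,0xba}
query mem[0x14]=0xba, mem[0x12]=0x4b, mem[0x20]=0xb5, mem[0x15]=0xb5, mem[0x04]=0x90

MEM[0x14,0x12,0x20,0x15,0x04] = ba 4b b5 b5 90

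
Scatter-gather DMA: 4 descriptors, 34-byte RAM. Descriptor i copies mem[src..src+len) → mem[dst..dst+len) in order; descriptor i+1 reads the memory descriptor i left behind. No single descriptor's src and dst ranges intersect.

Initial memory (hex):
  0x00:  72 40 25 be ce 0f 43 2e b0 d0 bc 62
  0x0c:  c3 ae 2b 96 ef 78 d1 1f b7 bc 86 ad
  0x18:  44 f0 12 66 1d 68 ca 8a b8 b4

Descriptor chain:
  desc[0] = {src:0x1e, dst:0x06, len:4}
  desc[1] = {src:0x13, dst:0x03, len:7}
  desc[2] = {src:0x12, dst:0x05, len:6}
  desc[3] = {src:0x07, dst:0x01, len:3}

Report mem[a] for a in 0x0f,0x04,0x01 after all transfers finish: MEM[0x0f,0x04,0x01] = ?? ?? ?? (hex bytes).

MEM[0x0f,0x04,0x01] = 96 b7 b7

#0 dst[0x06+4] := {0xca,0x8a,0xb8,0xb4}
#1 dst[0x03+7] := {0x1f,0xb7,0xbc,0x86,0xad,0x44,0xf0}
#2 dst[0x05+6] := {0xd1,0x1f,0xb7,0xbc,0x86,0xad}
#3 dst[0x01+3] := {0xb7,0xbc,0x86}
query mem[0x0f]=0x96, mem[0x04]=0xb7, mem[0x01]=0xb7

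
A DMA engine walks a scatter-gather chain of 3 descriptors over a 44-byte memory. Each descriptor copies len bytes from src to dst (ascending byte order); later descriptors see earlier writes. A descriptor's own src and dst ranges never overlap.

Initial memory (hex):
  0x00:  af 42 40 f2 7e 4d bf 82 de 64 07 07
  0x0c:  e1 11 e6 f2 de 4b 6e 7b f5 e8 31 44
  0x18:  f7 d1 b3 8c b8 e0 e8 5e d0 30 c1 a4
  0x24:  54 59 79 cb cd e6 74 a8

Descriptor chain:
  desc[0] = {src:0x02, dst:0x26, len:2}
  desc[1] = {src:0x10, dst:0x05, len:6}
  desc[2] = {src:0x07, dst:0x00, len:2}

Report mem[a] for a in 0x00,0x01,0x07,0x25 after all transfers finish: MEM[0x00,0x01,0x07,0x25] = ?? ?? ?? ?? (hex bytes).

D0: mem[0x26..0x27] <- [40 f2]
D1: mem[0x05..0x0a] <- [de 4b 6e 7b f5 e8]
D2: mem[0x00..0x01] <- [6e 7b]
query mem[0x00]=0x6e, mem[0x01]=0x7b, mem[0x07]=0x6e, mem[0x25]=0x59

MEM[0x00,0x01,0x07,0x25] = 6e 7b 6e 59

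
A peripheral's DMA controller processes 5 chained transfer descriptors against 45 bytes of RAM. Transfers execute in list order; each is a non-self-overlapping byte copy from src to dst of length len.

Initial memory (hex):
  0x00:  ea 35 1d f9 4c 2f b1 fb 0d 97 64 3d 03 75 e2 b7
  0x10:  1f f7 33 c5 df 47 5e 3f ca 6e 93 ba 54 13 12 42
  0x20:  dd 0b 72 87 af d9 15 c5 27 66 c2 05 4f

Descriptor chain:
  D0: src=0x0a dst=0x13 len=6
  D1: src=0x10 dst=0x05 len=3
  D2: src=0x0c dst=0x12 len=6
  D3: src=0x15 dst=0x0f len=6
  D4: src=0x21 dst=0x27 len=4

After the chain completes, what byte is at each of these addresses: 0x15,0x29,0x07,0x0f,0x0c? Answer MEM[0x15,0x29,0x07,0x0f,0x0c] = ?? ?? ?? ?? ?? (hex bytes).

MEM[0x15,0x29,0x07,0x0f,0x0c] = b7 87 33 b7 03

#0 dst[0x13+6] := {0x64,0x3d,0x03,0x75,0xe2,0xb7}
#1 dst[0x05+3] := {0x1f,0xf7,0x33}
#2 dst[0x12+6] := {0x03,0x75,0xe2,0xb7,0x1f,0xf7}
#3 dst[0x0f+6] := {0xb7,0x1f,0xf7,0xb7,0x6e,0x93}
#4 dst[0x27+4] := {0x0b,0x72,0x87,0xaf}
query mem[0x15]=0xb7, mem[0x29]=0x87, mem[0x07]=0x33, mem[0x0f]=0xb7, mem[0x0c]=0x03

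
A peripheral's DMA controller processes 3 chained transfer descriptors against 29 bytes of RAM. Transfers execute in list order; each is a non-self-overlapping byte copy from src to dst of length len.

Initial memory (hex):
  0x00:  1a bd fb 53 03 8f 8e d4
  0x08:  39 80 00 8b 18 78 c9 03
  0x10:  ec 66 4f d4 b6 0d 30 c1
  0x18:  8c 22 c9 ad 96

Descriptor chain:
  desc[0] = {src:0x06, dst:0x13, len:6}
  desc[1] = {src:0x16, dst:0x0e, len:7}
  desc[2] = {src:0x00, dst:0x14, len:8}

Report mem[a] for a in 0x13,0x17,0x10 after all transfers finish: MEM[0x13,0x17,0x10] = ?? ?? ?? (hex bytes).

MEM[0x13,0x17,0x10] = ad 53 8b

#0 dst[0x13+6] := {0x8e,0xd4,0x39,0x80,0x00,0x8b}
#1 dst[0x0e+7] := {0x80,0x00,0x8b,0x22,0xc9,0xad,0x96}
#2 dst[0x14+8] := {0x1a,0xbd,0xfb,0x53,0x03,0x8f,0x8e,0xd4}
query mem[0x13]=0xad, mem[0x17]=0x53, mem[0x10]=0x8b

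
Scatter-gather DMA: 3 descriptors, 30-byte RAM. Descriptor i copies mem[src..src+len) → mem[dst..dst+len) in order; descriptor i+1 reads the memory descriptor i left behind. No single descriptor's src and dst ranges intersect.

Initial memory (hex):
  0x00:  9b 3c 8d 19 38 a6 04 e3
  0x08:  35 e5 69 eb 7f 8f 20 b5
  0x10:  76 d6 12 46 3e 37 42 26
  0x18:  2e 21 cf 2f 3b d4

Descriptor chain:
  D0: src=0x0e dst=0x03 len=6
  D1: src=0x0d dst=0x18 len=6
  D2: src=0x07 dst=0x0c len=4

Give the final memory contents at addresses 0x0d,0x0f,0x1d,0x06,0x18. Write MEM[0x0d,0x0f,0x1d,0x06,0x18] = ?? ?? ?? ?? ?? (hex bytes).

MEM[0x0d,0x0f,0x1d,0x06,0x18] = 46 69 12 d6 8f

[0] 0x0e->0x03 len=6 : 20 b5 76 d6 12 46
[1] 0x0d->0x18 len=6 : 8f 20 b5 76 d6 12
[2] 0x07->0x0c len=4 : 12 46 e5 69
query mem[0x0d]=0x46, mem[0x0f]=0x69, mem[0x1d]=0x12, mem[0x06]=0xd6, mem[0x18]=0x8f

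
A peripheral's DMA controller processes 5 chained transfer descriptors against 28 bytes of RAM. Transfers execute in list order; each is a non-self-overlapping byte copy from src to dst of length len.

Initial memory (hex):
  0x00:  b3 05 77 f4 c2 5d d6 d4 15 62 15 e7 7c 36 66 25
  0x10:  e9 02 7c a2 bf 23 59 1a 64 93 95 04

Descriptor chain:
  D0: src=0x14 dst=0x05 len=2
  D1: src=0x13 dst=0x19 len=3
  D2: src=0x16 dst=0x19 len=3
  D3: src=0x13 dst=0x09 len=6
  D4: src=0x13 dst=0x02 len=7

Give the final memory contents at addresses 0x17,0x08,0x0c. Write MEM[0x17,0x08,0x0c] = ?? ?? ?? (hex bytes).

#0 dst[0x05+2] := {0xbf,0x23}
#1 dst[0x19+3] := {0xa2,0xbf,0x23}
#2 dst[0x19+3] := {0x59,0x1a,0x64}
#3 dst[0x09+6] := {0xa2,0xbf,0x23,0x59,0x1a,0x64}
#4 dst[0x02+7] := {0xa2,0xbf,0x23,0x59,0x1a,0x64,0x59}
query mem[0x17]=0x1a, mem[0x08]=0x59, mem[0x0c]=0x59

MEM[0x17,0x08,0x0c] = 1a 59 59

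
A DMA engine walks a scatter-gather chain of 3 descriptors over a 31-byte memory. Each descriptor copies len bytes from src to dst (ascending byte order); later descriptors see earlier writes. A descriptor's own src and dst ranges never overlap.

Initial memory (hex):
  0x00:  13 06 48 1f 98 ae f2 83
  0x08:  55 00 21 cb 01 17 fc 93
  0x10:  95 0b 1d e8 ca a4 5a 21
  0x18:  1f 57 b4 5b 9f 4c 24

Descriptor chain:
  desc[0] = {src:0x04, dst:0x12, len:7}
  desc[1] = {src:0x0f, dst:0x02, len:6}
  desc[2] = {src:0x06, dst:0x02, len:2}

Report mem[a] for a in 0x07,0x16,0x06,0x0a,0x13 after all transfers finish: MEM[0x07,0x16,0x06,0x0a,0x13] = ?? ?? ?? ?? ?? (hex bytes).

MEM[0x07,0x16,0x06,0x0a,0x13] = f2 55 ae 21 ae

#0 dst[0x12+7] := {0x98,0xae,0xf2,0x83,0x55,0x00,0x21}
#1 dst[0x02+6] := {0x93,0x95,0x0b,0x98,0xae,0xf2}
#2 dst[0x02+2] := {0xae,0xf2}
query mem[0x07]=0xf2, mem[0x16]=0x55, mem[0x06]=0xae, mem[0x0a]=0x21, mem[0x13]=0xae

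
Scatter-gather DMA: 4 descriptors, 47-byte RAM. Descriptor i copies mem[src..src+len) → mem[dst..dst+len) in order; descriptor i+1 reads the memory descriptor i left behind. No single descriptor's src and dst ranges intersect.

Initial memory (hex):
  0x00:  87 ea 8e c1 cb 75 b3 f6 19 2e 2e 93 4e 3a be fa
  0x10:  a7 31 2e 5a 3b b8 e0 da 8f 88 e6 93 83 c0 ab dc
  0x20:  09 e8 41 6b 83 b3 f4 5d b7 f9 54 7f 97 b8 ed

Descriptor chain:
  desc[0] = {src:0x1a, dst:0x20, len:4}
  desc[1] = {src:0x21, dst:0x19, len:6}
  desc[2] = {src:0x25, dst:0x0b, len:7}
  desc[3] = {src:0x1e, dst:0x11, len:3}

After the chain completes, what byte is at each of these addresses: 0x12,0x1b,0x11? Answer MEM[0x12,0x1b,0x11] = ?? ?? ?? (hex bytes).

#0 dst[0x20+4] := {0xe6,0x93,0x83,0xc0}
#1 dst[0x19+6] := {0x93,0x83,0xc0,0x83,0xb3,0xf4}
#2 dst[0x0b+7] := {0xb3,0xf4,0x5d,0xb7,0xf9,0x54,0x7f}
#3 dst[0x11+3] := {0xf4,0xdc,0xe6}
query mem[0x12]=0xdc, mem[0x1b]=0xc0, mem[0x11]=0xf4

MEM[0x12,0x1b,0x11] = dc c0 f4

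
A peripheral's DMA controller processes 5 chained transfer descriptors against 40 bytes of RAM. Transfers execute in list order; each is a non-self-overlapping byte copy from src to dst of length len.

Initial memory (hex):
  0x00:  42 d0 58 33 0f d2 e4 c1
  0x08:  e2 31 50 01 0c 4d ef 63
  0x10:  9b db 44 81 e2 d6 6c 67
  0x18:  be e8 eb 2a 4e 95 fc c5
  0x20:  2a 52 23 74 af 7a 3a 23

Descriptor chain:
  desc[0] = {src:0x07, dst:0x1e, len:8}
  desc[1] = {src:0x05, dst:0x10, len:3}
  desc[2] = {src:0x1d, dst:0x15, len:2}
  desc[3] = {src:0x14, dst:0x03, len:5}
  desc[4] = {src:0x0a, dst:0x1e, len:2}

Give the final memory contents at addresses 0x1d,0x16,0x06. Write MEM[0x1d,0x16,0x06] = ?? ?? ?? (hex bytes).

MEM[0x1d,0x16,0x06] = 95 c1 67

[0] 0x07->0x1e len=8 : c1 e2 31 50 01 0c 4d ef
[1] 0x05->0x10 len=3 : d2 e4 c1
[2] 0x1d->0x15 len=2 : 95 c1
[3] 0x14->0x03 len=5 : e2 95 c1 67 be
[4] 0x0a->0x1e len=2 : 50 01
query mem[0x1d]=0x95, mem[0x16]=0xc1, mem[0x06]=0x67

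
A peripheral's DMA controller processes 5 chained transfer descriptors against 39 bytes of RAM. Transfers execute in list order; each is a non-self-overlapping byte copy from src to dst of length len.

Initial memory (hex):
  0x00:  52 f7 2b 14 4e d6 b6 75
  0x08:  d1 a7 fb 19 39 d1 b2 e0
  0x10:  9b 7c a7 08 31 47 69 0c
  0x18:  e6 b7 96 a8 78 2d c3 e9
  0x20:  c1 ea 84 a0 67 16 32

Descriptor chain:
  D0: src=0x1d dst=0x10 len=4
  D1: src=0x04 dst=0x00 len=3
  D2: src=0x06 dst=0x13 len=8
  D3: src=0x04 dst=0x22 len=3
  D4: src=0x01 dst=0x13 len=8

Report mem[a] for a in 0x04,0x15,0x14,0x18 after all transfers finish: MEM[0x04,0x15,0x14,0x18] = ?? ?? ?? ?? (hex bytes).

MEM[0x04,0x15,0x14,0x18] = 4e 14 b6 b6

#0 dst[0x10+4] := {0x2d,0xc3,0xe9,0xc1}
#1 dst[0x00+3] := {0x4e,0xd6,0xb6}
#2 dst[0x13+8] := {0xb6,0x75,0xd1,0xa7,0xfb,0x19,0x39,0xd1}
#3 dst[0x22+3] := {0x4e,0xd6,0xb6}
#4 dst[0x13+8] := {0xd6,0xb6,0x14,0x4e,0xd6,0xb6,0x75,0xd1}
query mem[0x04]=0x4e, mem[0x15]=0x14, mem[0x14]=0xb6, mem[0x18]=0xb6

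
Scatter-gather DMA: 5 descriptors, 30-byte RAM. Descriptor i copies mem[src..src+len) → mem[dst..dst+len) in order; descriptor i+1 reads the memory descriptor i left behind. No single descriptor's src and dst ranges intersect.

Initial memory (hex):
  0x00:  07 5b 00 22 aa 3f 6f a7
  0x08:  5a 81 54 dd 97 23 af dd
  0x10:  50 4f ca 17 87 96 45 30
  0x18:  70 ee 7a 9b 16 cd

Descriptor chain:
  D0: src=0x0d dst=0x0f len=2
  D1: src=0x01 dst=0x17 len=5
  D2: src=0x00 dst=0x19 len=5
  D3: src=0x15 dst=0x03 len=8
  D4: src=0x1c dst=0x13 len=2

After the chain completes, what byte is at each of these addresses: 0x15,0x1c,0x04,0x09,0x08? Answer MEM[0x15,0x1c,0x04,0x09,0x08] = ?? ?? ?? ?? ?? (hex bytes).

MEM[0x15,0x1c,0x04,0x09,0x08] = 96 22 45 00 5b

#0 dst[0x0f+2] := {0x23,0xaf}
#1 dst[0x17+5] := {0x5b,0x00,0x22,0xaa,0x3f}
#2 dst[0x19+5] := {0x07,0x5b,0x00,0x22,0xaa}
#3 dst[0x03+8] := {0x96,0x45,0x5b,0x00,0x07,0x5b,0x00,0x22}
#4 dst[0x13+2] := {0x22,0xaa}
query mem[0x15]=0x96, mem[0x1c]=0x22, mem[0x04]=0x45, mem[0x09]=0x00, mem[0x08]=0x5b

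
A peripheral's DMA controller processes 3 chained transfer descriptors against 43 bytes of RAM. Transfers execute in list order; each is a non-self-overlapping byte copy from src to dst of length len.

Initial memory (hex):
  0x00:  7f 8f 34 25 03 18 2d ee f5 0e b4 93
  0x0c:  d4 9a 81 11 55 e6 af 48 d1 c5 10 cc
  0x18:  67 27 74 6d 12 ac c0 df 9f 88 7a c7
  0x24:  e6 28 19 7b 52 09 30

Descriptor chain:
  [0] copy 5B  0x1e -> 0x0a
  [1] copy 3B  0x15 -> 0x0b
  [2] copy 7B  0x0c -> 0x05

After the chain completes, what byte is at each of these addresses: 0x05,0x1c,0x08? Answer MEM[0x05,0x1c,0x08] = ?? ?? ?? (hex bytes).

MEM[0x05,0x1c,0x08] = 10 12 11

  after D0: wrote 5B at 0x0a = c0df9f887a
  after D1: wrote 3B at 0x0b = c510cc
  after D2: wrote 7B at 0x05 = 10cc7a1155e6af
query mem[0x05]=0x10, mem[0x1c]=0x12, mem[0x08]=0x11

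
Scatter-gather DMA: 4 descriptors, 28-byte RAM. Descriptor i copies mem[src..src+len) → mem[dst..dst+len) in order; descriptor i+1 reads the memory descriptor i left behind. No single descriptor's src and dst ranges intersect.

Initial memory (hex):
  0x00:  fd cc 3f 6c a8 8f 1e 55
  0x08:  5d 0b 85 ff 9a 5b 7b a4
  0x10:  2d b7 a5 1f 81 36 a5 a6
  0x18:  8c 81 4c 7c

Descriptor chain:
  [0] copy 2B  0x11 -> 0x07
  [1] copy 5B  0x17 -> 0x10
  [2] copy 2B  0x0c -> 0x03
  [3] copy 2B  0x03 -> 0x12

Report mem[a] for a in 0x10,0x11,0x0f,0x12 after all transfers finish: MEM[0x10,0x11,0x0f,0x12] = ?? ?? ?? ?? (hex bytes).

MEM[0x10,0x11,0x0f,0x12] = a6 8c a4 9a

#0 dst[0x07+2] := {0xb7,0xa5}
#1 dst[0x10+5] := {0xa6,0x8c,0x81,0x4c,0x7c}
#2 dst[0x03+2] := {0x9a,0x5b}
#3 dst[0x12+2] := {0x9a,0x5b}
query mem[0x10]=0xa6, mem[0x11]=0x8c, mem[0x0f]=0xa4, mem[0x12]=0x9a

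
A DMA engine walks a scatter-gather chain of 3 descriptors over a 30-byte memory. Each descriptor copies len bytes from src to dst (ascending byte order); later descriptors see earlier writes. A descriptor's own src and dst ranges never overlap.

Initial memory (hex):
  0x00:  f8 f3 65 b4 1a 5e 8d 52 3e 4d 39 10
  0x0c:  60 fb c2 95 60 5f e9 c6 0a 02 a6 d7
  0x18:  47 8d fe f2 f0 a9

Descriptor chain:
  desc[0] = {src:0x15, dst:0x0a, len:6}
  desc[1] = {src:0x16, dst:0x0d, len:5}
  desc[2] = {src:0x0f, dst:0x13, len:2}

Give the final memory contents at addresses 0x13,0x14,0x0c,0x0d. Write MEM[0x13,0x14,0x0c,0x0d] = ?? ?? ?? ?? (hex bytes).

MEM[0x13,0x14,0x0c,0x0d] = 47 8d d7 a6

#0 dst[0x0a+6] := {0x02,0xa6,0xd7,0x47,0x8d,0xfe}
#1 dst[0x0d+5] := {0xa6,0xd7,0x47,0x8d,0xfe}
#2 dst[0x13+2] := {0x47,0x8d}
query mem[0x13]=0x47, mem[0x14]=0x8d, mem[0x0c]=0xd7, mem[0x0d]=0xa6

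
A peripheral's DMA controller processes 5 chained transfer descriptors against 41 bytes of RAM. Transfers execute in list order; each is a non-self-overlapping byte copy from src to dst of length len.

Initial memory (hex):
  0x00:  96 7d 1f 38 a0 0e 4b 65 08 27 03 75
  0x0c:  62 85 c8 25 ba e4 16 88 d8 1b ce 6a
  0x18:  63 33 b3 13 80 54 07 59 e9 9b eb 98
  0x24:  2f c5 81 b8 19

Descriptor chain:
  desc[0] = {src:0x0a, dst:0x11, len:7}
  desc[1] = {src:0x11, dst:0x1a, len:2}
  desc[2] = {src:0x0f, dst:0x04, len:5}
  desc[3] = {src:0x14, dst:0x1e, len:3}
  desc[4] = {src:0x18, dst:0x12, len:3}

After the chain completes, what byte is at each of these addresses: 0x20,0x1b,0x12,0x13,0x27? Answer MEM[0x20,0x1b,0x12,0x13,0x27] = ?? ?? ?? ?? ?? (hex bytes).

D0: mem[0x11..0x17] <- [03 75 62 85 c8 25 ba]
D1: mem[0x1a..0x1b] <- [03 75]
D2: mem[0x04..0x08] <- [25 ba 03 75 62]
D3: mem[0x1e..0x20] <- [85 c8 25]
D4: mem[0x12..0x14] <- [63 33 03]
query mem[0x20]=0x25, mem[0x1b]=0x75, mem[0x12]=0x63, mem[0x13]=0x33, mem[0x27]=0xb8

MEM[0x20,0x1b,0x12,0x13,0x27] = 25 75 63 33 b8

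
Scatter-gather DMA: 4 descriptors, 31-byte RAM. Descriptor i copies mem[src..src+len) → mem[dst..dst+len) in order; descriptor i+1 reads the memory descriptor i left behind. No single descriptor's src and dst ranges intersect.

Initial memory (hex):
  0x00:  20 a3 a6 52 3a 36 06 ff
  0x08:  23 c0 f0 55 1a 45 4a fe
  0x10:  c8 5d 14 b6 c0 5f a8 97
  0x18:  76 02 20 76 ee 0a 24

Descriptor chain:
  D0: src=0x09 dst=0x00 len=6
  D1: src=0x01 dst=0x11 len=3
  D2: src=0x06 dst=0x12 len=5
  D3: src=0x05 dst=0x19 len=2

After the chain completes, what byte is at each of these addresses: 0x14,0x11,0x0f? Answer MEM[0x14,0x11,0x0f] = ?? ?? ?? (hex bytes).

MEM[0x14,0x11,0x0f] = 23 f0 fe

[0] 0x09->0x00 len=6 : c0 f0 55 1a 45 4a
[1] 0x01->0x11 len=3 : f0 55 1a
[2] 0x06->0x12 len=5 : 06 ff 23 c0 f0
[3] 0x05->0x19 len=2 : 4a 06
query mem[0x14]=0x23, mem[0x11]=0xf0, mem[0x0f]=0xfe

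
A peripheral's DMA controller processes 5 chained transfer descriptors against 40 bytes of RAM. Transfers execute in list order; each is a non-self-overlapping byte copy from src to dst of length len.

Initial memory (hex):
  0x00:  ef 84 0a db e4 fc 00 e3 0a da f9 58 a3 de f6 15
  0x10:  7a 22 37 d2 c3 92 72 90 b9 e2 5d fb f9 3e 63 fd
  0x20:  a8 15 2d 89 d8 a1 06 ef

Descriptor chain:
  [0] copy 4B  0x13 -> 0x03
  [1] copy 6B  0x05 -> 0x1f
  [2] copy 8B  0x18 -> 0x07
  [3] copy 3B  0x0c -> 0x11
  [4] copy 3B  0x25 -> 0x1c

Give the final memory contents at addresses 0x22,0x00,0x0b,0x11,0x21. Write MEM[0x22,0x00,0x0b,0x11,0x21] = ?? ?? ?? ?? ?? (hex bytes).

D0: mem[0x03..0x06] <- [d2 c3 92 72]
D1: mem[0x1f..0x24] <- [92 72 e3 0a da f9]
D2: mem[0x07..0x0e] <- [b9 e2 5d fb f9 3e 63 92]
D3: mem[0x11..0x13] <- [3e 63 92]
D4: mem[0x1c..0x1e] <- [a1 06 ef]
query mem[0x22]=0x0a, mem[0x00]=0xef, mem[0x0b]=0xf9, mem[0x11]=0x3e, mem[0x21]=0xe3

MEM[0x22,0x00,0x0b,0x11,0x21] = 0a ef f9 3e e3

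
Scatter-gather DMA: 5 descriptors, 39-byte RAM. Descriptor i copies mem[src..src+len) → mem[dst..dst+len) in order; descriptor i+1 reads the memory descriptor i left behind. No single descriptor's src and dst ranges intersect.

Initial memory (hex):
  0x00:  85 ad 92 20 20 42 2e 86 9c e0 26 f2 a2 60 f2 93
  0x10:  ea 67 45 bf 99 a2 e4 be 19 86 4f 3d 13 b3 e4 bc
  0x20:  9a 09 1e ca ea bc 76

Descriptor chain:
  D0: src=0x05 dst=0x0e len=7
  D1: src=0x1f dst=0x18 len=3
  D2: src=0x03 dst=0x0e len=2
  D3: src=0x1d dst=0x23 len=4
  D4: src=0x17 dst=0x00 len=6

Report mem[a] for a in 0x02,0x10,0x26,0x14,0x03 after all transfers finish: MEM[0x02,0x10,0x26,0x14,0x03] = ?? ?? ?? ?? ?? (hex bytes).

MEM[0x02,0x10,0x26,0x14,0x03] = 9a 86 9a f2 09

#0 dst[0x0e+7] := {0x42,0x2e,0x86,0x9c,0xe0,0x26,0xf2}
#1 dst[0x18+3] := {0xbc,0x9a,0x09}
#2 dst[0x0e+2] := {0x20,0x20}
#3 dst[0x23+4] := {0xb3,0xe4,0xbc,0x9a}
#4 dst[0x00+6] := {0xbe,0xbc,0x9a,0x09,0x3d,0x13}
query mem[0x02]=0x9a, mem[0x10]=0x86, mem[0x26]=0x9a, mem[0x14]=0xf2, mem[0x03]=0x09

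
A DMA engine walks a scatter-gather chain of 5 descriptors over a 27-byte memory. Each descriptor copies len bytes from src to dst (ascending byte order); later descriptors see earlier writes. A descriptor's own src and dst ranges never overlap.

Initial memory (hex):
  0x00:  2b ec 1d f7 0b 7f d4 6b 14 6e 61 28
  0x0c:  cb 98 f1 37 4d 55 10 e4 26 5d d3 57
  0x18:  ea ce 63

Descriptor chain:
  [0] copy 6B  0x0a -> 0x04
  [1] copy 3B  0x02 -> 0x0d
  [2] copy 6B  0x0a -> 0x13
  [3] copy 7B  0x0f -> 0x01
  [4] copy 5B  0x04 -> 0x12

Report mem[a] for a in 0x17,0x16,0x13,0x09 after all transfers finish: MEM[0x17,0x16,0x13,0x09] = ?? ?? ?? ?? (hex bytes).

#0 dst[0x04+6] := {0x61,0x28,0xcb,0x98,0xf1,0x37}
#1 dst[0x0d+3] := {0x1d,0xf7,0x61}
#2 dst[0x13+6] := {0x61,0x28,0xcb,0x1d,0xf7,0x61}
#3 dst[0x01+7] := {0x61,0x4d,0x55,0x10,0x61,0x28,0xcb}
#4 dst[0x12+5] := {0x10,0x61,0x28,0xcb,0xf1}
query mem[0x17]=0xf7, mem[0x16]=0xf1, mem[0x13]=0x61, mem[0x09]=0x37

MEM[0x17,0x16,0x13,0x09] = f7 f1 61 37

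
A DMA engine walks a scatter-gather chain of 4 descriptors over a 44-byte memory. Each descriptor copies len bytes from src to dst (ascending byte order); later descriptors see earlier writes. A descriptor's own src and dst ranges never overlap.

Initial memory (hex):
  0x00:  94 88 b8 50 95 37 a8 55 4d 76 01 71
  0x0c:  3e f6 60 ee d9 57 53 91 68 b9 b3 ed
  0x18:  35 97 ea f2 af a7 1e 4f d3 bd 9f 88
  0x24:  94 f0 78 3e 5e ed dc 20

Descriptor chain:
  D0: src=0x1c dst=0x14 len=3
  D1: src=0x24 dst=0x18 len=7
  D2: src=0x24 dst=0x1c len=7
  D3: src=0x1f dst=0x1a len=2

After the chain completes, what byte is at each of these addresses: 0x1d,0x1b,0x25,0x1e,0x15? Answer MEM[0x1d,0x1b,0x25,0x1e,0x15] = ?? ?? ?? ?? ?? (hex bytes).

D0: mem[0x14..0x16] <- [af a7 1e]
D1: mem[0x18..0x1e] <- [94 f0 78 3e 5e ed dc]
D2: mem[0x1c..0x22] <- [94 f0 78 3e 5e ed dc]
D3: mem[0x1a..0x1b] <- [3e 5e]
query mem[0x1d]=0xf0, mem[0x1b]=0x5e, mem[0x25]=0xf0, mem[0x1e]=0x78, mem[0x15]=0xa7

MEM[0x1d,0x1b,0x25,0x1e,0x15] = f0 5e f0 78 a7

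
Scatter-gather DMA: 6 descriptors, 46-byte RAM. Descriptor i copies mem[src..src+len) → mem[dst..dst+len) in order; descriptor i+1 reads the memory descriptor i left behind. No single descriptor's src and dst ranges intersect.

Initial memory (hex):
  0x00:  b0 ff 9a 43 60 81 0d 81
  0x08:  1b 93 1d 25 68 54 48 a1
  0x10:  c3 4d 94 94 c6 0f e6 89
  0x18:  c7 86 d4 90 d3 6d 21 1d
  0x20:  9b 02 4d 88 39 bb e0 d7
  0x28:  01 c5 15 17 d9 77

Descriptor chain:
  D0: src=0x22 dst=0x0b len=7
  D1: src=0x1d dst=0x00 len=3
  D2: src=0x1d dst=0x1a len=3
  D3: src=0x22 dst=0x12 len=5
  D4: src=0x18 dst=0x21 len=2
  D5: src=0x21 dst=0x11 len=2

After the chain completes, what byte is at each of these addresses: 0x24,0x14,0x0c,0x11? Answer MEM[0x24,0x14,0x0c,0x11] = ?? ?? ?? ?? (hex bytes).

[0] 0x22->0x0b len=7 : 4d 88 39 bb e0 d7 01
[1] 0x1d->0x00 len=3 : 6d 21 1d
[2] 0x1d->0x1a len=3 : 6d 21 1d
[3] 0x22->0x12 len=5 : 4d 88 39 bb e0
[4] 0x18->0x21 len=2 : c7 86
[5] 0x21->0x11 len=2 : c7 86
query mem[0x24]=0x39, mem[0x14]=0x39, mem[0x0c]=0x88, mem[0x11]=0xc7

MEM[0x24,0x14,0x0c,0x11] = 39 39 88 c7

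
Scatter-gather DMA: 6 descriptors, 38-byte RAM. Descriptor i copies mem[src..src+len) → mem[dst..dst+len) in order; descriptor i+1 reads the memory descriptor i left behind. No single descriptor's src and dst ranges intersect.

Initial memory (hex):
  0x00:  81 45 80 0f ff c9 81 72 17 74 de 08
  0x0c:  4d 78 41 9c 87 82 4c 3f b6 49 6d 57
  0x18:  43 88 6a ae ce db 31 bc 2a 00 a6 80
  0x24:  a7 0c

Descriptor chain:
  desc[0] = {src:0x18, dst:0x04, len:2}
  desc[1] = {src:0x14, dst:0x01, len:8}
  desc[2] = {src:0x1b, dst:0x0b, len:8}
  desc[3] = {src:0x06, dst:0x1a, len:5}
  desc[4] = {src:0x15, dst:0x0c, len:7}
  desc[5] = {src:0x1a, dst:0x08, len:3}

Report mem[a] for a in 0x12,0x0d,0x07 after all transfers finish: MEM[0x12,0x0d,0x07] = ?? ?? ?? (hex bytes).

MEM[0x12,0x0d,0x07] = 6a 6d 6a

  after D0: wrote 2B at 0x04 = 4388
  after D1: wrote 8B at 0x01 = b6496d5743886aae
  after D2: wrote 8B at 0x0b = aecedb31bc2a00a6
  after D3: wrote 5B at 0x1a = 886aae74de
  after D4: wrote 7B at 0x0c = 496d574388886a
  after D5: wrote 3B at 0x08 = 886aae
query mem[0x12]=0x6a, mem[0x0d]=0x6d, mem[0x07]=0x6a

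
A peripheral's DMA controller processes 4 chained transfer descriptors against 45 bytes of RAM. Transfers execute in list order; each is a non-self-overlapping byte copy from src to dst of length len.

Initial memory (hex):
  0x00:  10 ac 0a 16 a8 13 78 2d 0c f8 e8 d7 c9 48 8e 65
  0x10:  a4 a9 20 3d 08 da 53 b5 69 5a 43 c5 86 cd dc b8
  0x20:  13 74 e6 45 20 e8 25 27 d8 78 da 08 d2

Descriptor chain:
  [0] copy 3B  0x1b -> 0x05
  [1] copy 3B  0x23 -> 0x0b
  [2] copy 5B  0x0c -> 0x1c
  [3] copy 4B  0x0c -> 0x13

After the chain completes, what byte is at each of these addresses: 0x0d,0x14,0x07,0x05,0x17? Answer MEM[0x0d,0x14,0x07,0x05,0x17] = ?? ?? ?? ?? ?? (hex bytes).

D0: mem[0x05..0x07] <- [c5 86 cd]
D1: mem[0x0b..0x0d] <- [45 20 e8]
D2: mem[0x1c..0x20] <- [20 e8 8e 65 a4]
D3: mem[0x13..0x16] <- [20 e8 8e 65]
query mem[0x0d]=0xe8, mem[0x14]=0xe8, mem[0x07]=0xcd, mem[0x05]=0xc5, mem[0x17]=0xb5

MEM[0x0d,0x14,0x07,0x05,0x17] = e8 e8 cd c5 b5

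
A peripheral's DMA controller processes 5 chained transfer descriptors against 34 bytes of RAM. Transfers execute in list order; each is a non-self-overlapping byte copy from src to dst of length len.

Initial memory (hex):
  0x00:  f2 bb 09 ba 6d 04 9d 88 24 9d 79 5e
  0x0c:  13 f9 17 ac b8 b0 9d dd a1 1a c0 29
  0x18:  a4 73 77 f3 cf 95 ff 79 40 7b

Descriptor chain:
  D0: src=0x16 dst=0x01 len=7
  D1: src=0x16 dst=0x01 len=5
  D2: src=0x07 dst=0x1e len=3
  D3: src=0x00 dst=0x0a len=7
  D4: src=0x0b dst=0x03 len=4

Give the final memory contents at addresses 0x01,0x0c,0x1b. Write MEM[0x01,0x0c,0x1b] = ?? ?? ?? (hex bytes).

D0: mem[0x01..0x07] <- [c0 29 a4 73 77 f3 cf]
D1: mem[0x01..0x05] <- [c0 29 a4 73 77]
D2: mem[0x1e..0x20] <- [cf 24 9d]
D3: mem[0x0a..0x10] <- [f2 c0 29 a4 73 77 f3]
D4: mem[0x03..0x06] <- [c0 29 a4 73]
query mem[0x01]=0xc0, mem[0x0c]=0x29, mem[0x1b]=0xf3

MEM[0x01,0x0c,0x1b] = c0 29 f3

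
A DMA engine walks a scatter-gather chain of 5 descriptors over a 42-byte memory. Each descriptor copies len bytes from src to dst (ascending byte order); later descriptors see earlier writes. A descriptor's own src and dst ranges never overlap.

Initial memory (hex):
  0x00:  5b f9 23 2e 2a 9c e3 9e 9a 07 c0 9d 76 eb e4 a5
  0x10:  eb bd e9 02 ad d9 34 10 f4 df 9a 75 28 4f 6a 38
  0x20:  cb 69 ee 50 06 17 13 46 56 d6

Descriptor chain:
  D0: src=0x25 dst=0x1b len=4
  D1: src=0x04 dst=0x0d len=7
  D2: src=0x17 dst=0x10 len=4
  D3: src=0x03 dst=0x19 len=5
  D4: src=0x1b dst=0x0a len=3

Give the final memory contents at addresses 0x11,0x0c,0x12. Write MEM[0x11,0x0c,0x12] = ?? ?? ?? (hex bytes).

MEM[0x11,0x0c,0x12] = f4 9e df

D0: mem[0x1b..0x1e] <- [17 13 46 56]
D1: mem[0x0d..0x13] <- [2a 9c e3 9e 9a 07 c0]
D2: mem[0x10..0x13] <- [10 f4 df 9a]
D3: mem[0x19..0x1d] <- [2e 2a 9c e3 9e]
D4: mem[0x0a..0x0c] <- [9c e3 9e]
query mem[0x11]=0xf4, mem[0x0c]=0x9e, mem[0x12]=0xdf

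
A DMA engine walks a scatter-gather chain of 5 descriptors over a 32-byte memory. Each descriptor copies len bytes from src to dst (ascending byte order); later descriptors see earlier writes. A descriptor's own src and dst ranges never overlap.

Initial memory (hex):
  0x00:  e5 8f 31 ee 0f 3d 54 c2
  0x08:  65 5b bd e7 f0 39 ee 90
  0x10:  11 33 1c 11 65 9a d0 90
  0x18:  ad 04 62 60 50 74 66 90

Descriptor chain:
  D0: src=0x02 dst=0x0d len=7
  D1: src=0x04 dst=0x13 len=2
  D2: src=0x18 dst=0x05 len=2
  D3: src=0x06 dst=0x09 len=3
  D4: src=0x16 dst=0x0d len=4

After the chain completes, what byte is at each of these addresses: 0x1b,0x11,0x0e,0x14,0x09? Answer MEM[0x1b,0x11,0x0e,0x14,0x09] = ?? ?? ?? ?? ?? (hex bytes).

D0: mem[0x0d..0x13] <- [31 ee 0f 3d 54 c2 65]
D1: mem[0x13..0x14] <- [0f 3d]
D2: mem[0x05..0x06] <- [ad 04]
D3: mem[0x09..0x0b] <- [04 c2 65]
D4: mem[0x0d..0x10] <- [d0 90 ad 04]
query mem[0x1b]=0x60, mem[0x11]=0x54, mem[0x0e]=0x90, mem[0x14]=0x3d, mem[0x09]=0x04

MEM[0x1b,0x11,0x0e,0x14,0x09] = 60 54 90 3d 04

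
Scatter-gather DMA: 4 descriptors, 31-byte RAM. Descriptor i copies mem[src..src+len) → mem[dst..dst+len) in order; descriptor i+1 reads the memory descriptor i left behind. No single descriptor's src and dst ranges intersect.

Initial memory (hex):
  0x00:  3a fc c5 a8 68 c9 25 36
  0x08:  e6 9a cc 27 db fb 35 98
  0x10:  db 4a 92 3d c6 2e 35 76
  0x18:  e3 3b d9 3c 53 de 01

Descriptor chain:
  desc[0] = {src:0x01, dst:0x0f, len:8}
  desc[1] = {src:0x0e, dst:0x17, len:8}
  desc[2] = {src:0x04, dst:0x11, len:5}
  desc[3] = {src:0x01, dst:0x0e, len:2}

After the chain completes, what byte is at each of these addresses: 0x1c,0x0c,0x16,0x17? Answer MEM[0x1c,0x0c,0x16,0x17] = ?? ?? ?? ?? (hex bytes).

MEM[0x1c,0x0c,0x16,0x17] = c9 db e6 35

[0] 0x01->0x0f len=8 : fc c5 a8 68 c9 25 36 e6
[1] 0x0e->0x17 len=8 : 35 fc c5 a8 68 c9 25 36
[2] 0x04->0x11 len=5 : 68 c9 25 36 e6
[3] 0x01->0x0e len=2 : fc c5
query mem[0x1c]=0xc9, mem[0x0c]=0xdb, mem[0x16]=0xe6, mem[0x17]=0x35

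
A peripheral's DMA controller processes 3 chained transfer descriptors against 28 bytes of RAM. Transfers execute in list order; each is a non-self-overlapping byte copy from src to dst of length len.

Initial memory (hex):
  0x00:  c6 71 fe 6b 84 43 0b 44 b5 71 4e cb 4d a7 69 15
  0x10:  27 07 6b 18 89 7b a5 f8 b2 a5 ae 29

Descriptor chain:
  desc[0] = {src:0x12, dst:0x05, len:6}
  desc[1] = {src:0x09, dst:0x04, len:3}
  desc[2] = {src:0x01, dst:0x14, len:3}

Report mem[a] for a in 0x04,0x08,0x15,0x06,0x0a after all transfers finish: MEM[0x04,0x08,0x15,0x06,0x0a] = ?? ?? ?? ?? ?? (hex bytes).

[0] 0x12->0x05 len=6 : 6b 18 89 7b a5 f8
[1] 0x09->0x04 len=3 : a5 f8 cb
[2] 0x01->0x14 len=3 : 71 fe 6b
query mem[0x04]=0xa5, mem[0x08]=0x7b, mem[0x15]=0xfe, mem[0x06]=0xcb, mem[0x0a]=0xf8

MEM[0x04,0x08,0x15,0x06,0x0a] = a5 7b fe cb f8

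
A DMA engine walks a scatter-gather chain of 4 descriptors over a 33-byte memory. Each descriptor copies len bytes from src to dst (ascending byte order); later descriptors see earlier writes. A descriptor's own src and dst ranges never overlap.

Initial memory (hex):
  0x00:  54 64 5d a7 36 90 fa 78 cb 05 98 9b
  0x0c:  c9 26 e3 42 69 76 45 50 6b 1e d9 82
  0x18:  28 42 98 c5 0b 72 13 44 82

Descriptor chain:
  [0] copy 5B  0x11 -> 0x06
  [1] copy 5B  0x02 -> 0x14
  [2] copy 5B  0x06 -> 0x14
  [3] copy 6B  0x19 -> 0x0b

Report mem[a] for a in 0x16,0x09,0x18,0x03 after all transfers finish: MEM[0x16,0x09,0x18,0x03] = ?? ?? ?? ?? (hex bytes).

MEM[0x16,0x09,0x18,0x03] = 50 6b 1e a7

[0] 0x11->0x06 len=5 : 76 45 50 6b 1e
[1] 0x02->0x14 len=5 : 5d a7 36 90 76
[2] 0x06->0x14 len=5 : 76 45 50 6b 1e
[3] 0x19->0x0b len=6 : 42 98 c5 0b 72 13
query mem[0x16]=0x50, mem[0x09]=0x6b, mem[0x18]=0x1e, mem[0x03]=0xa7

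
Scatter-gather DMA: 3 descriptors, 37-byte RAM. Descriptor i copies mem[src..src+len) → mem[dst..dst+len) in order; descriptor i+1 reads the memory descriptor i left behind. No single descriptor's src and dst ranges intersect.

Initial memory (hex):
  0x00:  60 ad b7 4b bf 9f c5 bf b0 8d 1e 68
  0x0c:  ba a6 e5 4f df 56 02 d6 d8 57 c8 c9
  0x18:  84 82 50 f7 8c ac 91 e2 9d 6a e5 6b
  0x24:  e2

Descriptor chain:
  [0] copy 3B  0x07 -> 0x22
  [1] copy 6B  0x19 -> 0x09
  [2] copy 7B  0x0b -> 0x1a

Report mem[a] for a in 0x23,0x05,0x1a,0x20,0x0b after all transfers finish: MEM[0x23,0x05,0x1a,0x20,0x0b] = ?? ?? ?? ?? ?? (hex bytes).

MEM[0x23,0x05,0x1a,0x20,0x0b] = b0 9f f7 56 f7

#0 dst[0x22+3] := {0xbf,0xb0,0x8d}
#1 dst[0x09+6] := {0x82,0x50,0xf7,0x8c,0xac,0x91}
#2 dst[0x1a+7] := {0xf7,0x8c,0xac,0x91,0x4f,0xdf,0x56}
query mem[0x23]=0xb0, mem[0x05]=0x9f, mem[0x1a]=0xf7, mem[0x20]=0x56, mem[0x0b]=0xf7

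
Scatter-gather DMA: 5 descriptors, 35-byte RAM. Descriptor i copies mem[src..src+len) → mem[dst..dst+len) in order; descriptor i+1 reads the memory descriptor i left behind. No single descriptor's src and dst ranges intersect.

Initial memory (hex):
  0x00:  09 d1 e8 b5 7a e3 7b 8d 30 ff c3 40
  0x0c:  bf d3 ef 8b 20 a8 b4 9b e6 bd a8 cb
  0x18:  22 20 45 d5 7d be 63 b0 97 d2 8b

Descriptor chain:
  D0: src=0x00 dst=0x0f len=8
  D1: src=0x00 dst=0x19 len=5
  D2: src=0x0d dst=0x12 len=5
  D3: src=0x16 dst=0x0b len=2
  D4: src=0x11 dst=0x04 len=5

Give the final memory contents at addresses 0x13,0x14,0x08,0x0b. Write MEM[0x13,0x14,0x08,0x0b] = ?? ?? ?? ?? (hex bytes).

MEM[0x13,0x14,0x08,0x0b] = ef 09 d1 e8

#0 dst[0x0f+8] := {0x09,0xd1,0xe8,0xb5,0x7a,0xe3,0x7b,0x8d}
#1 dst[0x19+5] := {0x09,0xd1,0xe8,0xb5,0x7a}
#2 dst[0x12+5] := {0xd3,0xef,0x09,0xd1,0xe8}
#3 dst[0x0b+2] := {0xe8,0xcb}
#4 dst[0x04+5] := {0xe8,0xd3,0xef,0x09,0xd1}
query mem[0x13]=0xef, mem[0x14]=0x09, mem[0x08]=0xd1, mem[0x0b]=0xe8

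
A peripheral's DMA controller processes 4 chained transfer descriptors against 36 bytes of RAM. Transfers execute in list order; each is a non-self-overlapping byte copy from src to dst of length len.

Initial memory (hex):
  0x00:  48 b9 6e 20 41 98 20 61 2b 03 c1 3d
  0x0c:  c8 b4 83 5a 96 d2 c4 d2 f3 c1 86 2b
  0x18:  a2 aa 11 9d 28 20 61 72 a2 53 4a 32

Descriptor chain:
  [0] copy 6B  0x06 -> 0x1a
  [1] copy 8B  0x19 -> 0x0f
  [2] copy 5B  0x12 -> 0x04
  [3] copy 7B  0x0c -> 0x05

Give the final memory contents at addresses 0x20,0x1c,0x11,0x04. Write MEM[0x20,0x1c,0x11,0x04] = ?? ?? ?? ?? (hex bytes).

[0] 0x06->0x1a len=6 : 20 61 2b 03 c1 3d
[1] 0x19->0x0f len=8 : aa 20 61 2b 03 c1 3d a2
[2] 0x12->0x04 len=5 : 2b 03 c1 3d a2
[3] 0x0c->0x05 len=7 : c8 b4 83 aa 20 61 2b
query mem[0x20]=0xa2, mem[0x1c]=0x2b, mem[0x11]=0x61, mem[0x04]=0x2b

MEM[0x20,0x1c,0x11,0x04] = a2 2b 61 2b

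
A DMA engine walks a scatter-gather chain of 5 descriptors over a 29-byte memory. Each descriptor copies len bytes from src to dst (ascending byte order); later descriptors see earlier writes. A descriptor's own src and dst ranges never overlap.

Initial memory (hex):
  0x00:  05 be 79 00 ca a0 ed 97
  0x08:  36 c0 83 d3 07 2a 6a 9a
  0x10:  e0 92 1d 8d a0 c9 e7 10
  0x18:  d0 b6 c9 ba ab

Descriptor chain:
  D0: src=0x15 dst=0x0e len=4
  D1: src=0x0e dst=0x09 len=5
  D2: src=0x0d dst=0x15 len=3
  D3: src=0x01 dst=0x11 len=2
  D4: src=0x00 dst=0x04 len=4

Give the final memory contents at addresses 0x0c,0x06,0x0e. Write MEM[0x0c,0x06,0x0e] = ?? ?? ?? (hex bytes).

MEM[0x0c,0x06,0x0e] = d0 79 c9

  after D0: wrote 4B at 0x0e = c9e710d0
  after D1: wrote 5B at 0x09 = c9e710d01d
  after D2: wrote 3B at 0x15 = 1dc9e7
  after D3: wrote 2B at 0x11 = be79
  after D4: wrote 4B at 0x04 = 05be7900
query mem[0x0c]=0xd0, mem[0x06]=0x79, mem[0x0e]=0xc9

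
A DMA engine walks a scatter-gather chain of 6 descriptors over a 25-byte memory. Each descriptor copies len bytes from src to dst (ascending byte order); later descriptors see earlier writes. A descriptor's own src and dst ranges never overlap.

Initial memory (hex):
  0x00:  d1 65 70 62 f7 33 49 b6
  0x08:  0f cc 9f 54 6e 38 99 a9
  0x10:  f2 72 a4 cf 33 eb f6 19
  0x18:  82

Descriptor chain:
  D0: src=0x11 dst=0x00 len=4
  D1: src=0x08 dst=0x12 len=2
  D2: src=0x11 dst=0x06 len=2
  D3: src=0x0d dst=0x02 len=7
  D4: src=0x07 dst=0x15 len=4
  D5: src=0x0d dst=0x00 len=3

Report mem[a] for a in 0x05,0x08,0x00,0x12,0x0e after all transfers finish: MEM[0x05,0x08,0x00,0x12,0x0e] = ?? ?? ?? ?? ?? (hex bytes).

D0: mem[0x00..0x03] <- [72 a4 cf 33]
D1: mem[0x12..0x13] <- [0f cc]
D2: mem[0x06..0x07] <- [72 0f]
D3: mem[0x02..0x08] <- [38 99 a9 f2 72 0f cc]
D4: mem[0x15..0x18] <- [0f cc cc 9f]
D5: mem[0x00..0x02] <- [38 99 a9]
query mem[0x05]=0xf2, mem[0x08]=0xcc, mem[0x00]=0x38, mem[0x12]=0x0f, mem[0x0e]=0x99

MEM[0x05,0x08,0x00,0x12,0x0e] = f2 cc 38 0f 99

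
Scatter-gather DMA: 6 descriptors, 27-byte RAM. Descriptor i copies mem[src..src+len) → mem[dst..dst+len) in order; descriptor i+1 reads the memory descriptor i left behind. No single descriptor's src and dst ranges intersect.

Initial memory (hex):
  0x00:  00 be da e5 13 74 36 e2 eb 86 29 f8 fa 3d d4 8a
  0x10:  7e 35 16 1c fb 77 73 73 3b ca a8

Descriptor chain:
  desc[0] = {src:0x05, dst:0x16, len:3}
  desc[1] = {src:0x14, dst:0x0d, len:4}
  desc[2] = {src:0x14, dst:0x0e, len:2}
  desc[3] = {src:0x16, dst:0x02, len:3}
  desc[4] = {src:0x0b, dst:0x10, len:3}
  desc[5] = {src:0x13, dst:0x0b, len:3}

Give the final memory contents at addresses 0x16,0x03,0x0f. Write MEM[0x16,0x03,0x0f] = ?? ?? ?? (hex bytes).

MEM[0x16,0x03,0x0f] = 74 36 77

D0: mem[0x16..0x18] <- [74 36 e2]
D1: mem[0x0d..0x10] <- [fb 77 74 36]
D2: mem[0x0e..0x0f] <- [fb 77]
D3: mem[0x02..0x04] <- [74 36 e2]
D4: mem[0x10..0x12] <- [f8 fa fb]
D5: mem[0x0b..0x0d] <- [1c fb 77]
query mem[0x16]=0x74, mem[0x03]=0x36, mem[0x0f]=0x77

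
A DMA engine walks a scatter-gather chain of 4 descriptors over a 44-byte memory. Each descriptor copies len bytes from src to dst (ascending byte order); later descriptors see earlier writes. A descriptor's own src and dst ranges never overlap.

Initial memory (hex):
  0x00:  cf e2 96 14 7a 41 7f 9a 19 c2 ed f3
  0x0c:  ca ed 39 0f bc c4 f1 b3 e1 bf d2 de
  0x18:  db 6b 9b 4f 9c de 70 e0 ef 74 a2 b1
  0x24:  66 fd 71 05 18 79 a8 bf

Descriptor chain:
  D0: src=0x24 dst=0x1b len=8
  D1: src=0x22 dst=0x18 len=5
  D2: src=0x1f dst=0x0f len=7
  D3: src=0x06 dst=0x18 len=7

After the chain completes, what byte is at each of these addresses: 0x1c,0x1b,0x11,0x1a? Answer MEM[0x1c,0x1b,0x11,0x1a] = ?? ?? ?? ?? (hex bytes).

#0 dst[0x1b+8] := {0x66,0xfd,0x71,0x05,0x18,0x79,0xa8,0xbf}
#1 dst[0x18+5] := {0xbf,0xb1,0x66,0xfd,0x71}
#2 dst[0x0f+7] := {0x18,0x79,0xa8,0xbf,0xb1,0x66,0xfd}
#3 dst[0x18+7] := {0x7f,0x9a,0x19,0xc2,0xed,0xf3,0xca}
query mem[0x1c]=0xed, mem[0x1b]=0xc2, mem[0x11]=0xa8, mem[0x1a]=0x19

MEM[0x1c,0x1b,0x11,0x1a] = ed c2 a8 19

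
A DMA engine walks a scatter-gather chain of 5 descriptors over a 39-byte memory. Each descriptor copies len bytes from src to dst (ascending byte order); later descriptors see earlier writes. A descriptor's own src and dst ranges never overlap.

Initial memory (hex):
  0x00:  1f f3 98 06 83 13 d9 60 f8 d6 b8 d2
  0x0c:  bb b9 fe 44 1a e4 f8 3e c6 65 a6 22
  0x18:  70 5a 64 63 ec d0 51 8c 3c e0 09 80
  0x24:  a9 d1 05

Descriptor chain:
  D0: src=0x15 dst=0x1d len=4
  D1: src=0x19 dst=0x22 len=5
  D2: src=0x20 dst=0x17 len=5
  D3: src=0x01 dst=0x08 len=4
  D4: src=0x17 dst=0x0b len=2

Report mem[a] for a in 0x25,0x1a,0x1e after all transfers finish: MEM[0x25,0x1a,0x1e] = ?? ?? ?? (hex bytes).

MEM[0x25,0x1a,0x1e] = ec 64 a6

  after D0: wrote 4B at 0x1d = 65a62270
  after D1: wrote 5B at 0x22 = 5a6463ec65
  after D2: wrote 5B at 0x17 = 70e05a6463
  after D3: wrote 4B at 0x08 = f3980683
  after D4: wrote 2B at 0x0b = 70e0
query mem[0x25]=0xec, mem[0x1a]=0x64, mem[0x1e]=0xa6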